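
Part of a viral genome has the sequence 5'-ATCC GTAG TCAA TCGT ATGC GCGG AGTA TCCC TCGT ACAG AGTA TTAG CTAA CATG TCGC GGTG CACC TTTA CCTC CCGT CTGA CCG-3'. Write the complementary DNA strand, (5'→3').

5'-CGGTCAGACGGGAGGTAAAGGTGCACCGCGACATGTTAGCTAATACTCTGTACGAGGGATACTCCGCGCATACGATTGACTACGGAT-3'

The complement of ATCCGTAGTCAATCGTATGCGCGGAGTATCCCTCGTACAGAGTATTAGCTAACATGTCGCGGTGCACCTTTACCTCCCGTCTGACCG is TAGGCATCAGTTAGCATACGCGCCTCATAGGGAGCATGTCTCATAATCGATTGTACAGCGCCACGTGGAAATGGAGGGCAGACTGGC (A↔T, G↔C). DNA strands are antiparallel, so the complementary strand runs 3'→5'; reversing gives the 5'→3' form.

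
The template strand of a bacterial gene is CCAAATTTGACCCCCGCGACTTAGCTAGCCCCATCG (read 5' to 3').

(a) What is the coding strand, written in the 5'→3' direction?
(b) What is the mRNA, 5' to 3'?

(a) 5'-CGATGGGGCTAGCTAAGTCGCGGGGGTCAAATTTGG-3'
(b) 5'-CGAUGGGGCUAGCUAAGUCGCGGGGGUCAAAUUUGG-3'

(a) The coding strand is the reverse complement of the template: complement GGTTTAAACTGGGGGCGCTGAATCGATCGGGGTAGC, then reverse.
(b) mRNA has the coding-strand sequence with T→U.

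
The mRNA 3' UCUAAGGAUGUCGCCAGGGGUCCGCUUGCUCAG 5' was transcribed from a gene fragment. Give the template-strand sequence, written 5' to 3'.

5′-AGATTCCTACAGCGGTCCCCAGGCGAACGAGTC-3′

Written 5'→3' the mRNA is GACUCGUUCGCCUGGGGACCGCUGUAGGAAUCU, so the coding DNA strand is GACTCGTTCGCCTGGGGACCGCTGTAGGAATCT. The template is its reverse complement.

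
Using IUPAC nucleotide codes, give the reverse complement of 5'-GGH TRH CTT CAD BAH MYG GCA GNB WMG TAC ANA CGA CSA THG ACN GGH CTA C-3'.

5'-GTAGDCCNGTCDATSGTCGTNTGTACKWVNCTGCCRKDTVHTGAAGDYADCC-3'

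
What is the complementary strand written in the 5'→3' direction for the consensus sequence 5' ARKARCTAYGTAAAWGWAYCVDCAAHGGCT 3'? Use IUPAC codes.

Standard pairs A↔T, G↔C; ambiguity codes pair R↔Y, K↔M, W↔W, D↔H, V↔B. Complement (TYMTYGATRCATTTWCWTRGBHGTTDCCGA), then reverse for 5'→3'.

5'-AGCCDTTGHBGRTWCWTTTACRTAGYTMYT-3'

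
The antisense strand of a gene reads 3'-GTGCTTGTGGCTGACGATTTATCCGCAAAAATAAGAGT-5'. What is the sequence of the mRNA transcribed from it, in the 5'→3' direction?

Reading the template 3'→5' as shown, RNA polymerase pairs each base (A→U, T→A, G↔C) to build mRNA 5'→3' directly.

5'-CACGAACACCGACUGCUAAAUAGGCGUUUUUAUUCUCA-3'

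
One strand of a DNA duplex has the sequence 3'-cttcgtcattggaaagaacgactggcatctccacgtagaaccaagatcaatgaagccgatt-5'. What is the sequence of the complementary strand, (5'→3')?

The strand is given 3'→5', so its complement runs 5'→3' in the same left-to-right order: pair each base A↔T, G↔C.

5′-GAAGCAGTAACCTTTCTTGCTGACCGTAGAGGTGCATCTTGGTTCTAGTTACTTCGGCTAA-3′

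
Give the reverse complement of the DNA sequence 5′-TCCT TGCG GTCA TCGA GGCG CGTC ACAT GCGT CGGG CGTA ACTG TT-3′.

5'-AACAGTTACGCCCGACGCATGTGACGCGCCTCGATGACCGCAAGGA-3'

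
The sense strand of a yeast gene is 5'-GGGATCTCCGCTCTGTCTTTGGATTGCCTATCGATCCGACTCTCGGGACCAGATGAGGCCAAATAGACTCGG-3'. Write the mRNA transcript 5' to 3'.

5'-GGGAUCUCCGCUCUGUCUUUGGAUUGCCUAUCGAUCCGACUCUCGGGACCAGAUGAGGCCAAAUAGACUCGG-3'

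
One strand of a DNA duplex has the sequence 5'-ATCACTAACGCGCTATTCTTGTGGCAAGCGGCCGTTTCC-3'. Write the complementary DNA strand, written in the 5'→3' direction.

5'-GGAAACGGCCGCTTGCCACAAGAATAGCGCGTTAGTGAT-3'

Pairing A↔T and G↔C gives TAGTGATTGCGCGATAAGAACACCGTTCGCCGGCAAAGG, running 3'→5'. Reverse for the 5'→3' convention.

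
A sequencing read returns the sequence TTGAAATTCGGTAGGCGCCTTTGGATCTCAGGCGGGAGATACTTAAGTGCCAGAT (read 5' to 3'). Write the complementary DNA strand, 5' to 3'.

The complement of TTGAAATTCGGTAGGCGCCTTTGGATCTCAGGCGGGAGATACTTAAGTGCCAGAT is AACTTTAAGCCATCCGCGGAAACCTAGAGTCCGCCCTCTATGAATTCACGGTCTA (A↔T, G↔C). DNA strands are antiparallel, so the complementary strand runs 3'→5'; reversing gives the 5'→3' form.

5'-ATCTGGCACTTAAGTATCTCCCGCCTGAGATCCAAAGGCGCCTACCGAATTTCAA-3'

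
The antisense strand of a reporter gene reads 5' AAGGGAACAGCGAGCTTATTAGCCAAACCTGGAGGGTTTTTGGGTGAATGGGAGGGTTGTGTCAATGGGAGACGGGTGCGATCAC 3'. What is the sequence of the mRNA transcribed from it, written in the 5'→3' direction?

5'-GUGAUCGCACCCGUCUCCCAUUGACACAACCCUCCCAUUCACCCAAAAACCCUCCAGGUUUGGCUAAUAAGCUCGCUGUUCCCUU-3'

RNA polymerase reads the template 3'→5' and synthesizes mRNA 5'→3' by base-pairing (A→U, T→A, G↔C). The complement of the template is TTCCCTTGTCGCTCGAATAATCGGTTTGGACCTCCCAAAAACCCACTTACCCTCCCAACACAGTTACCCTCTGCCCACGCTAGTG; antiparallel, so 5'→3' the coding strand is GTGATCGCACCCGTCTCCCATTGACACAACCCTCCCATTCACCCAAAAACCCTCCAGGTTTGGCTAATAAGCTCGCTGTTCCCTT. Replace T with U for the mRNA.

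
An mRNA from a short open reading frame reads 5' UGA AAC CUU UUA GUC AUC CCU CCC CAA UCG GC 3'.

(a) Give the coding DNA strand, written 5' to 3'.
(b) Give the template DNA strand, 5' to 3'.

(a) The coding strand matches the mRNA with U→T.
(b) The template strand is the reverse complement of the coding strand.

(a) 5'-TGAAACCTTTTAGTCATCCCTCCCCAATCGGC-3'
(b) 5'-GCCGATTGGGGAGGGATGACTAAAAGGTTTCA-3'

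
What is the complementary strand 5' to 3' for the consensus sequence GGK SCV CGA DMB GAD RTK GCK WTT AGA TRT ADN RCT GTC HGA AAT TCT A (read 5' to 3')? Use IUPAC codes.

5'-TAGAATTTCDGACAGYNHTAYATCTAAWMGCMAYHTCVKHTCGBGSMCC-3'

Standard pairs A↔T, G↔C; ambiguity codes pair R↔Y, M↔K, W↔W, S↔S, B↔V, D↔H, N↔N. Complement (CCMSGBGCTHKVCTHYAMCGMWAATCTAYATHNYGACAGDCTTTAAGAT), then reverse for 5'→3'.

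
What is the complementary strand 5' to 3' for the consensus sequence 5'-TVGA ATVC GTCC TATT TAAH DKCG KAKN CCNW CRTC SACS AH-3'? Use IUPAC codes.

Standard pairs A↔T, G↔C; ambiguity codes pair R↔Y, K↔M, W↔W, S↔S, D↔H, V↔B, N↔N. Complement (ABCTTABGCAGGATAAATTDHMGCMTMNGGNWGYAGSTGSTD), then reverse for 5'→3'.

5'-DTSGTSGAYGWNGGNMTMCGMHDTTAAATAGGACGBATTCBA-3'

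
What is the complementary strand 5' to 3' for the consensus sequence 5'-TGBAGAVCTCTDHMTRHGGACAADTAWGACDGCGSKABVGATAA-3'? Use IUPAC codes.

5'-TTATCBVTMSCGCHGTCWTAHTTGTCCDYAKDHAGAGBTCTVCA-3'

Standard pairs A↔T, G↔C; ambiguity codes pair R↔Y, M↔K, W↔W, S↔S, B↔V, D↔H. Complement (ACVTCTBGAGAHDKAYDCCTGTTHATWCTGHCGCSMTVBCTATT), then reverse for 5'→3'.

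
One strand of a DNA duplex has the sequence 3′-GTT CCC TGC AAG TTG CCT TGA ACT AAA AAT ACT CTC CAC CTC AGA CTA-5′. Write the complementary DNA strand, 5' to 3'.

The strand is given 3'→5', so its complement runs 5'→3' in the same left-to-right order: pair each base A↔T, G↔C.

5'-CAAGGGACGTTCAACGGAACTTGATTTTTATGAGAGGTGGAGTCTGAT-3'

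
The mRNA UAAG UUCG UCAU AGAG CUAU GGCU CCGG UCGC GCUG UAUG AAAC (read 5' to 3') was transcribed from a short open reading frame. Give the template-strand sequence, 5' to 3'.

5'-GTTTCATACAGCGCGACCGGAGCCATAGCTCTATGACGAACTTA-3'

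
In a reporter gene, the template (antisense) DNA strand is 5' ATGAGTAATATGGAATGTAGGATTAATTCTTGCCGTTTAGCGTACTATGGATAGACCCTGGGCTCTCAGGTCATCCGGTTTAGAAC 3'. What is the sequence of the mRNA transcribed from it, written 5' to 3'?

RNA polymerase reads the template 3'→5' and synthesizes mRNA 5'→3' by base-pairing (A→U, T→A, G↔C). The complement of the template is TACTCATTATACCTTACATCCTAATTAAGAACGGCAAATCGCATGATACCTATCTGGGACCCGAGAGTCCAGTAGGCCAAATCTTG; antiparallel, so 5'→3' the coding strand is GTTCTAAACCGGATGACCTGAGAGCCCAGGGTCTATCCATAGTACGCTAAACGGCAAGAATTAATCCTACATTCCATATTACTCAT. Replace T with U for the mRNA.

5'-GUUCUAAACCGGAUGACCUGAGAGCCCAGGGUCUAUCCAUAGUACGCUAAACGGCAAGAAUUAAUCCUACAUUCCAUAUUACUCAU-3'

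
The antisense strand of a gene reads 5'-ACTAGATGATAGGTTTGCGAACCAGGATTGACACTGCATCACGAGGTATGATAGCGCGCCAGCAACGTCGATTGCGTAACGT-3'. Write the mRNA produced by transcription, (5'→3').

5'-ACGUUACGCAAUCGACGUUGCUGGCGCGCUAUCAUACCUCGUGAUGCAGUGUCAAUCCUGGUUCGCAAACCUAUCAUCUAGU-3'

RNA polymerase reads the template 3'→5' and synthesizes mRNA 5'→3' by base-pairing (A→U, T→A, G↔C). The complement of the template is TGATCTACTATCCAAACGCTTGGTCCTAACTGTGACGTAGTGCTCCATACTATCGCGCGGTCGTTGCAGCTAACGCATTGCA; antiparallel, so 5'→3' the coding strand is ACGTTACGCAATCGACGTTGCTGGCGCGCTATCATACCTCGTGATGCAGTGTCAATCCTGGTTCGCAAACCTATCATCTAGT. Replace T with U for the mRNA.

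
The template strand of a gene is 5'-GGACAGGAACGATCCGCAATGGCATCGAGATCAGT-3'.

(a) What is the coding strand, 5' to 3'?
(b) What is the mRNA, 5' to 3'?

(a) 5'-ACTGATCTCGATGCCATTGCGGATCGTTCCTGTCC-3'
(b) 5′-ACUGAUCUCGAUGCCAUUGCGGAUCGUUCCUGUCC-3′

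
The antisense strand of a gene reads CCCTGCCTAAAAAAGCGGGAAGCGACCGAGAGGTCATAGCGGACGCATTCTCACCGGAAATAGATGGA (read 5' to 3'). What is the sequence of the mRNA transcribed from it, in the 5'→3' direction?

5′-UCCAUCUAUUUCCGGUGAGAAUGCGUCCGCUAUGACCUCUCGGUCGCUUCCCGCUUUUUUAGGCAGGG-3′

The mRNA has the sequence of the coding strand (reverse complement of the template) with T→U. Reverse complement of CCCTGCCTAAAAAAGCGGGAAGCGACCGAGAGGTCATAGCGGACGCATTCTCACCGGAAATAGATGGA is TCCATCTATTTCCGGTGAGAATGCGTCCGCTATGACCTCTCGGTCGCTTCCCGCTTTTTTAGGCAGGG; then T→U.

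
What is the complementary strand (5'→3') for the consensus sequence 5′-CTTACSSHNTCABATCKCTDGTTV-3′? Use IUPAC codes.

5'-BAACHAGMGATVTGANDSSGTAAG-3'

Standard pairs A↔T, G↔C; ambiguity codes pair K↔M, S↔S, B↔V, D↔H, N↔N. Complement (GAATGSSDNAGTVTAGMGAHCAAB), then reverse for 5'→3'.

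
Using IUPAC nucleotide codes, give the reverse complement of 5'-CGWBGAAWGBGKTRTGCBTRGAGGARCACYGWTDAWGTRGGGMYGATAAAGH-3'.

5'-DCTTTATCRKCCCYACWTHAWCRGTGYTCCTCYAVGCAYAMCVCWTTCVWCG-3'

Standard pairs A↔T, G↔C; ambiguity codes pair R↔Y, M↔K, W↔W, B↔V, D↔H. Complement (GCWVCTTWCVCMAYACGVAYCTCCTYGTGRCWAHTWCAYCCCKRCTATTTCD), then reverse for 5'→3'.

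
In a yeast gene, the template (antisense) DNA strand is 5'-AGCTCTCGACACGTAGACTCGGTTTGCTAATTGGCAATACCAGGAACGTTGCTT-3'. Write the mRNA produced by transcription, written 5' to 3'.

RNA polymerase reads the template 3'→5' and synthesizes mRNA 5'→3' by base-pairing (A→U, T→A, G↔C). The complement of the template is TCGAGAGCTGTGCATCTGAGCCAAACGATTAACCGTTATGGTCCTTGCAACGAA; antiparallel, so 5'→3' the coding strand is AAGCAACGTTCCTGGTATTGCCAATTAGCAAACCGAGTCTACGTGTCGAGAGCT. Replace T with U for the mRNA.

5'-AAGCAACGUUCCUGGUAUUGCCAAUUAGCAAACCGAGUCUACGUGUCGAGAGCU-3'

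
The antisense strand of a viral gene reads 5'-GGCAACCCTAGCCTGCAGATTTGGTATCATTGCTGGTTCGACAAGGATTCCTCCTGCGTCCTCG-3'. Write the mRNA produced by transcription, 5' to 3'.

5′-CGAGGACGCAGGAGGAAUCCUUGUCGAACCAGCAAUGAUACCAAAUCUGCAGGCUAGGGUUGCC-3′

The mRNA has the sequence of the coding strand (reverse complement of the template) with T→U. Reverse complement of GGCAACCCTAGCCTGCAGATTTGGTATCATTGCTGGTTCGACAAGGATTCCTCCTGCGTCCTCG is CGAGGACGCAGGAGGAATCCTTGTCGAACCAGCAATGATACCAAATCTGCAGGCTAGGGTTGCC; then T→U.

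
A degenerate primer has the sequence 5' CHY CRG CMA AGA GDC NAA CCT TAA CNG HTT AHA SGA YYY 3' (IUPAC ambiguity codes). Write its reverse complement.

5'-RRRTCSTDTAADCNGTTAAGGTTNGHCTCTTKGCYGRDG-3'

Standard pairs A↔T, G↔C; ambiguity codes pair R↔Y, M↔K, S↔S, D↔H, N↔N. Complement (GDRGYCGKTTCTCHGNTTGGAATTGNCDAATDTSCTRRR), then reverse for 5'→3'.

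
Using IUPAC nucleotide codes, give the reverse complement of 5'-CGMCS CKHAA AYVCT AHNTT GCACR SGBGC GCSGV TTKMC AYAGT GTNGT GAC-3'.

Standard pairs A↔T, G↔C; ambiguity codes pair R↔Y, M↔K, S↔S, B↔V, H↔D, N↔N. Complement (GCKGSGMDTTTRBGATDNAACGTGYSCVCGCGSCBAAMKGTRTCACANCACTG), then reverse for 5'→3'.

5'-GTCACNACACTRTGKMAABCSGCGCVCSYGTGCAANDTAGBRTTTDMGSGKCG-3'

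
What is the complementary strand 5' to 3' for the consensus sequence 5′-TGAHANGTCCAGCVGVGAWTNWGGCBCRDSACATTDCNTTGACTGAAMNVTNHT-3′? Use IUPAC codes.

Standard pairs A↔T, G↔C; ambiguity codes pair R↔Y, M↔K, W↔W, S↔S, B↔V, D↔H, N↔N. Complement (ACTDTNCAGGTCGBCBCTWANWCCGVGYHSTGTAAHGNAACTGACTTKNBANDA), then reverse for 5'→3'.

5'-ADNABNKTTCAGTCAANGHAATGTSHYGVGCCWNAWTCBCBGCTGGACNTDTCA-3'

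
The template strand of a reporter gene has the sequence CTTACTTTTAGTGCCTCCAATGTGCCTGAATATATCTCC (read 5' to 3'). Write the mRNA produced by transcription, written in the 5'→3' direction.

5'-GGAGAUAUAUUCAGGCACAUUGGAGGCACUAAAAGUAAG-3'

The mRNA has the sequence of the coding strand (reverse complement of the template) with T→U. Reverse complement of CTTACTTTTAGTGCCTCCAATGTGCCTGAATATATCTCC is GGAGATATATTCAGGCACATTGGAGGCACTAAAAGTAAG; then T→U.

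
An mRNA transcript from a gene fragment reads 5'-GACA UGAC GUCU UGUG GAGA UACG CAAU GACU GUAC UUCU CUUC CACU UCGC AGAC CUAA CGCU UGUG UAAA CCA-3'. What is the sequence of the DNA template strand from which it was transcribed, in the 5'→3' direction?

5'-TGGTTTACACAAGCGTTAGGTCTGCGAAGTGGAAGAGAAGTACAGTCATTGCGTATCTCCACAAGACGTCATGTC-3'

Replace U with T to get the coding DNA strand: GACATGACGTCTTGTGGAGATACGCAATGACTGTACTTCTCTTCCACTTCGCAGACCTAACGCTTGTGTAAACCA. The template strand is its reverse complement (complement CTGTACTGCAGAACACCTCTATGCGTTACTGACATGAAGAGAAGGTGAAGCGTCTGGATTGCGAACACATTTGGT, then reverse).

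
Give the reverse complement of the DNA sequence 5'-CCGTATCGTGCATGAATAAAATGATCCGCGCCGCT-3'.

Reading the sequence 3'→5' and pairing each base (A↔T, G↔C) gives the reverse complement directly.

5'-AGCGGCGCGGATCATTTTATTCATGCACGATACGG-3'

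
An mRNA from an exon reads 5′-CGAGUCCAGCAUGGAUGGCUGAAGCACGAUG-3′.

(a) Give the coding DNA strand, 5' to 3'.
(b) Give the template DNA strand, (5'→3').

(a) 5'-CGAGTCCAGCATGGATGGCTGAAGCACGATG-3'
(b) 5'-CATCGTGCTTCAGCCATCCATGCTGGACTCG-3'

(a) The coding strand matches the mRNA with U→T.
(b) The template strand is the reverse complement of the coding strand.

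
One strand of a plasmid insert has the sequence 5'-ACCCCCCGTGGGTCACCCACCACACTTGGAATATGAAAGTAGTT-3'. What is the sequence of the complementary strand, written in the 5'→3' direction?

5'-AACTACTTTCATATTCCAAGTGTGGTGGGTGACCCACGGGGGGT-3'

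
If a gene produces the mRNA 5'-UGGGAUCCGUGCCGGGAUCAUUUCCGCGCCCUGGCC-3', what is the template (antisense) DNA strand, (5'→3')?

5′-GGCCAGGGCGCGGAAATGATCCCGGCACGGATCCCA-3′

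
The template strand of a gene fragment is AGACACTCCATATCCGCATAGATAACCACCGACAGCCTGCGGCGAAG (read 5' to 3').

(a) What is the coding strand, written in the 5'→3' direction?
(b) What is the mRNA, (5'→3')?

(a) The coding strand is the reverse complement of the template: complement TCTGTGAGGTATAGGCGTATCTATTGGTGGCTGTCGGACGCCGCTTC, then reverse.
(b) mRNA has the coding-strand sequence with T→U.

(a) 5'-CTTCGCCGCAGGCTGTCGGTGGTTATCTATGCGGATATGGAGTGTCT-3'
(b) 5'-CUUCGCCGCAGGCUGUCGGUGGUUAUCUAUGCGGAUAUGGAGUGUCU-3'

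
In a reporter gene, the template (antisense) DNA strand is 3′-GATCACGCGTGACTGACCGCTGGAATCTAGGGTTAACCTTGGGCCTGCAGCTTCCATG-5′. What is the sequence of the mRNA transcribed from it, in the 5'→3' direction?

Reading the template 3'→5' as shown, RNA polymerase pairs each base (A→U, T→A, G↔C) to build mRNA 5'→3' directly.

5'-CUAGUGCGCACUGACUGGCGACCUUAGAUCCCAAUUGGAACCCGGACGUCGAAGGUAC-3'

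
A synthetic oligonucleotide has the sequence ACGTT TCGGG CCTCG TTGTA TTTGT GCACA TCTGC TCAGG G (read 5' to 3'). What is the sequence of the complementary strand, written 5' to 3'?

Pairing A↔T and G↔C gives TGCAAAGCCCGGAGCAACATAAACACGTGTAGACGAGTCCC, running 3'→5'. Reverse for the 5'→3' convention.

5'-CCCTGAGCAGATGTGCACAAATACAACGAGGCCCGAAACGT-3'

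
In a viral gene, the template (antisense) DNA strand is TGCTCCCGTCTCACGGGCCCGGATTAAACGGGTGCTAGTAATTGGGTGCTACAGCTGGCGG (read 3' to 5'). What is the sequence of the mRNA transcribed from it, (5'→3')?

Reading the template 3'→5' as shown, RNA polymerase pairs each base (A→U, T→A, G↔C) to build mRNA 5'→3' directly.

5'-ACGAGGGCAGAGUGCCCGGGCCUAAUUUGCCCACGAUCAUUAACCCACGAUGUCGACCGCC-3'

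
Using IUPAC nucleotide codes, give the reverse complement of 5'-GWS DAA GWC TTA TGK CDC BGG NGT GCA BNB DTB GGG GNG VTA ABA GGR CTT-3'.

5'-AAGYCCTVTTABCNCCCCVAHVNVTGCACNCCVGHGMCATAAGWCTTHSWC-3'

Standard pairs A↔T, G↔C; ambiguity codes pair R↔Y, K↔M, W↔W, S↔S, B↔V, D↔H, N↔N. Complement (CWSHTTCWGAATACMGHGVCCNCACGTVNVHAVCCCCNCBATTVTCCYGAA), then reverse for 5'→3'.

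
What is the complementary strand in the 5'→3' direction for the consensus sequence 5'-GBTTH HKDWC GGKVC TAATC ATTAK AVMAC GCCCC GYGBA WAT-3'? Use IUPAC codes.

5′-ATWTVCRCGGGGCGTKBTMTAATGATTAGBMCCGWHMDDAAVC-3′

Standard pairs A↔T, G↔C; ambiguity codes pair Y↔R, M↔K, W↔W, B↔V, D↔H. Complement (CVAADDMHWGCCMBGATTAGTAATMTBKTGCGGGGCRCVTWTA), then reverse for 5'→3'.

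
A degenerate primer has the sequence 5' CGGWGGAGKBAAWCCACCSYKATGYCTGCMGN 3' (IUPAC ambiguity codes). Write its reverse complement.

5'-NCKGCAGRCATMRSGGTGGWTTVMCTCCWCCG-3'

Standard pairs A↔T, G↔C; ambiguity codes pair Y↔R, M↔K, W↔W, S↔S, B↔V, N↔N. Complement (GCCWCCTCMVTTWGGTGGSRMTACRGACGKCN), then reverse for 5'→3'.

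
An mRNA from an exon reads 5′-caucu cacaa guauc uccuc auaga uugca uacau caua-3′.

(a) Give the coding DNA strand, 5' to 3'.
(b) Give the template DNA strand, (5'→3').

(a) 5′-CATCTCACAAGTATCTCCTCATAGATTGCATACATCATA-3′
(b) 5'-TATGATGTATGCAATCTATGAGGAGATACTTGTGAGATG-3'

(a) The coding strand matches the mRNA with U→T.
(b) The template strand is the reverse complement of the coding strand.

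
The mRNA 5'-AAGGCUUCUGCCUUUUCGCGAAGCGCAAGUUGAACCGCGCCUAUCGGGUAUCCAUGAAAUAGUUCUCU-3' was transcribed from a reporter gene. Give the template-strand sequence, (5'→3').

Replace U with T to get the coding DNA strand: AAGGCTTCTGCCTTTTCGCGAAGCGCAAGTTGAACCGCGCCTATCGGGTATCCATGAAATAGTTCTCT. The template strand is its reverse complement (complement TTCCGAAGACGGAAAAGCGCTTCGCGTTCAACTTGGCGCGGATAGCCCATAGGTACTTTATCAAGAGA, then reverse).

5'-AGAGAACTATTTCATGGATACCCGATAGGCGCGGTTCAACTTGCGCTTCGCGAAAAGGCAGAAGCCTT-3'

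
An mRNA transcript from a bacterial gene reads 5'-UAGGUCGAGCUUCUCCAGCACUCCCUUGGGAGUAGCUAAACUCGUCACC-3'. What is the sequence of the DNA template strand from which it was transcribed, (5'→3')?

Replace U with T to get the coding DNA strand: TAGGTCGAGCTTCTCCAGCACTCCCTTGGGAGTAGCTAAACTCGTCACC. The template strand is its reverse complement (complement ATCCAGCTCGAAGAGGTCGTGAGGGAACCCTCATCGATTTGAGCAGTGG, then reverse).

5′-GGTGACGAGTTTAGCTACTCCCAAGGGAGTGCTGGAGAAGCTCGACCTA-3′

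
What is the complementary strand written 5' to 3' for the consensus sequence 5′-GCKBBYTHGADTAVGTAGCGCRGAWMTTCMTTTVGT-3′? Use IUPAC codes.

Standard pairs A↔T, G↔C; ambiguity codes pair R↔Y, M↔K, W↔W, B↔V, D↔H. Complement (CGMVVRADCTHATBCATCGCGYCTWKAAGKAAABCA), then reverse for 5'→3'.

5'-ACBAAAKGAAKWTCYGCGCTACBTAHTCDARVVMGC-3'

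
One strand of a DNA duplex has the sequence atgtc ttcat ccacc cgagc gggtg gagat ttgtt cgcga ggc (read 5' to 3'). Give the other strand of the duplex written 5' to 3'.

The complement of ATGTCTTCATCCACCCGAGCGGGTGGAGATTTGTTCGCGAGGC is TACAGAAGTAGGTGGGCTCGCCCACCTCTAAACAAGCGCTCCG (A↔T, G↔C). DNA strands are antiparallel, so the complementary strand runs 3'→5'; reversing gives the 5'→3' form.

5′-GCCTCGCGAACAAATCTCCACCCGCTCGGGTGGATGAAGACAT-3′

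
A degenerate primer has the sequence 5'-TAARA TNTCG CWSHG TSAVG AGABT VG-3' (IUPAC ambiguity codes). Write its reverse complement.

5'-CBAVTCTCBTSACDSWGCGANATYTTA-3'

Standard pairs A↔T, G↔C; ambiguity codes pair R↔Y, W↔W, S↔S, B↔V, H↔D, N↔N. Complement (ATTYTANAGCGWSDCASTBCTCTVABC), then reverse for 5'→3'.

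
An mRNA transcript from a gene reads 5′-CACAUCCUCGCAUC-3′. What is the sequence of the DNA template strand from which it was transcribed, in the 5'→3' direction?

Replace U with T to get the coding DNA strand: CACATCCTCGCATC. The template strand is its reverse complement (complement GTGTAGGAGCGTAG, then reverse).

5′-GATGCGAGGATGTG-3′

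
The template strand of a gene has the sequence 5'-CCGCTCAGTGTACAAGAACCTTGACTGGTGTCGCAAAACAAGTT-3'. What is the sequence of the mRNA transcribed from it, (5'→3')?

5′-AACUUGUUUUGCGACACCAGUCAAGGUUCUUGUACACUGAGCGG-3′

RNA polymerase reads the template 3'→5' and synthesizes mRNA 5'→3' by base-pairing (A→U, T→A, G↔C). The complement of the template is GGCGAGTCACATGTTCTTGGAACTGACCACAGCGTTTTGTTCAA; antiparallel, so 5'→3' the coding strand is AACTTGTTTTGCGACACCAGTCAAGGTTCTTGTACACTGAGCGG. Replace T with U for the mRNA.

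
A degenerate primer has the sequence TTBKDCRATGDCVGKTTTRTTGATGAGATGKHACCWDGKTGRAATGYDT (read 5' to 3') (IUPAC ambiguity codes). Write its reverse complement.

Standard pairs A↔T, G↔C; ambiguity codes pair R↔Y, K↔M, W↔W, B↔V, D↔H. Complement (AAVMHGYTACHGBCMAAAYAACTACTCTACMDTGGWHCMACYTTACRHA), then reverse for 5'→3'.

5'-AHRCATTYCAMCHWGGTDMCATCTCATCAAYAAAMCBGHCATYGHMVAA-3'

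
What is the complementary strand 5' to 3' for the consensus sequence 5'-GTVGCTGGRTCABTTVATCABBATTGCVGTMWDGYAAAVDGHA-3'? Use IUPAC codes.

Standard pairs A↔T, G↔C; ambiguity codes pair R↔Y, M↔K, W↔W, B↔V, D↔H. Complement (CABCGACCYAGTVAABTAGTVVTAACGBCAKWHCRTTTBHCDT), then reverse for 5'→3'.

5'-TDCHBTTTRCHWKACBGCAATVVTGATBAAVTGAYCCAGCBAC-3'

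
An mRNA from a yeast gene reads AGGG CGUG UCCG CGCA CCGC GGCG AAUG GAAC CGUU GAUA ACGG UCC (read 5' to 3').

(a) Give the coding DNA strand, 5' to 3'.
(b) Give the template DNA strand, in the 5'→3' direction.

(a) 5′-AGGGCGTGTCCGCGCACCGCGGCGAATGGAACCGTTGATAACGGTCC-3′
(b) 5'-GGACCGTTATCAACGGTTCCATTCGCCGCGGTGCGCGGACACGCCCT-3'

(a) The coding strand matches the mRNA with U→T.
(b) The template strand is the reverse complement of the coding strand.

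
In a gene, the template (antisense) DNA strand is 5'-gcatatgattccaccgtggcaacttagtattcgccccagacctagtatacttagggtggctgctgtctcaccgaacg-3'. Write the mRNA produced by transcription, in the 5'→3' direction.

5'-CGUUCGGUGAGACAGCAGCCACCCUAAGUAUACUAGGUCUGGGGCGAAUACUAAGUUGCCACGGUGGAAUCAUAUGC-3'

The mRNA has the sequence of the coding strand (reverse complement of the template) with T→U. Reverse complement of GCATATGATTCCACCGTGGCAACTTAGTATTCGCCCCAGACCTAGTATACTTAGGGTGGCTGCTGTCTCACCGAACG is CGTTCGGTGAGACAGCAGCCACCCTAAGTATACTAGGTCTGGGGCGAATACTAAGTTGCCACGGTGGAATCATATGC; then T→U.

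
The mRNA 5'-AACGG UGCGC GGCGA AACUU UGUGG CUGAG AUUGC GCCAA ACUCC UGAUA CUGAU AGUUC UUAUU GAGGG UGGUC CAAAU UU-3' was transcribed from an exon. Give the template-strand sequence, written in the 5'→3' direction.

Replace U with T to get the coding DNA strand: AACGGTGCGCGGCGAAACTTTGTGGCTGAGATTGCGCCAAACTCCTGATACTGATAGTTCTTATTGAGGGTGGTCCAAATTT. The template strand is its reverse complement (complement TTGCCACGCGCCGCTTTGAAACACCGACTCTAACGCGGTTTGAGGACTATGACTATCAAGAATAACTCCCACCAGGTTTAAA, then reverse).

5'-AAATTTGGACCACCCTCAATAAGAACTATCAGTATCAGGAGTTTGGCGCAATCTCAGCCACAAAGTTTCGCCGCGCACCGTT-3'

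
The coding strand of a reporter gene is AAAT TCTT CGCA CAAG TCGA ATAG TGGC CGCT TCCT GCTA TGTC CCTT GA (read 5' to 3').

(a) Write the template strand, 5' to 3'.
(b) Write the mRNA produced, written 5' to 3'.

(a) The template strand is the reverse complement of the coding strand: complement TTTAAGAAGCGTGTTCAGCTTATCACCGGCGAAGGACGATACAGGGAACT, then reverse.
(b) mRNA matches the coding strand with T→U.

(a) 5'-TCAAGGGACATAGCAGGAAGCGGCCACTATTCGACTTGTGCGAAGAATTT-3'
(b) 5'-AAAUUCUUCGCACAAGUCGAAUAGUGGCCGCUUCCUGCUAUGUCCCUUGA-3'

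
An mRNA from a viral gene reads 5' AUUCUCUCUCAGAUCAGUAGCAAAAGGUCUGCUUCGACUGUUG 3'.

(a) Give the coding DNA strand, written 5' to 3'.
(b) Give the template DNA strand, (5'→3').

(a) 5′-ATTCTCTCTCAGATCAGTAGCAAAAGGTCTGCTTCGACTGTTG-3′
(b) 5'-CAACAGTCGAAGCAGACCTTTTGCTACTGATCTGAGAGAGAAT-3'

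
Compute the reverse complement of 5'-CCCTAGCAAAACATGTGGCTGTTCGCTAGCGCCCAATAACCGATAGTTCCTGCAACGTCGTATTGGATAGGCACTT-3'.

5'-AAGTGCCTATCCAATACGACGTTGCAGGAACTATCGGTTATTGGGCGCTAGCGAACAGCCACATGTTTTGCTAGGG-3'

Reading the sequence 3'→5' and pairing each base (A↔T, G↔C) gives the reverse complement directly.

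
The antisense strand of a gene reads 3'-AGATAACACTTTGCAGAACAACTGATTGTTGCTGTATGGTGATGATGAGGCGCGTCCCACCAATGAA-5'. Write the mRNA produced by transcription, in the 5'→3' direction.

Reading the template 3'→5' as shown, RNA polymerase pairs each base (A→U, T→A, G↔C) to build mRNA 5'→3' directly.

5'-UCUAUUGUGAAACGUCUUGUUGACUAACAACGACAUACCACUACUACUCCGCGCAGGGUGGUUACUU-3'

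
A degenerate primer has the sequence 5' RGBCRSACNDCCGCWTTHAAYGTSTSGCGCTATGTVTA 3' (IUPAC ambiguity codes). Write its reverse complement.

5'-TABACATAGCGCSASACRTTDAAWGCGGHNGTSYGVCY-3'

Standard pairs A↔T, G↔C; ambiguity codes pair R↔Y, W↔W, S↔S, B↔V, D↔H, N↔N. Complement (YCVGYSTGNHGGCGWAADTTRCASASCGCGATACABAT), then reverse for 5'→3'.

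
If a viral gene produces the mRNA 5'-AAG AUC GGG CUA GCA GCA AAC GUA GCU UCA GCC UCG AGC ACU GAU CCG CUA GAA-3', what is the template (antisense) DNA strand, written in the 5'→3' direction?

5'-TTCTAGCGGATCAGTGCTCGAGGCTGAAGCTACGTTTGCTGCTAGCCCGATCTT-3'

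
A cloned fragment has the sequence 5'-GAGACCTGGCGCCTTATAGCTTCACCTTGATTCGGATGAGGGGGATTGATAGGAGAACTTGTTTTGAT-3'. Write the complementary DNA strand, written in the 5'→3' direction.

5'-ATCAAAACAAGTTCTCCTATCAATCCCCCTCATCCGAATCAAGGTGAAGCTATAAGGCGCCAGGTCTC-3'

The complement of GAGACCTGGCGCCTTATAGCTTCACCTTGATTCGGATGAGGGGGATTGATAGGAGAACTTGTTTTGAT is CTCTGGACCGCGGAATATCGAAGTGGAACTAAGCCTACTCCCCCTAACTATCCTCTTGAACAAAACTA (A↔T, G↔C). DNA strands are antiparallel, so the complementary strand runs 3'→5'; reversing gives the 5'→3' form.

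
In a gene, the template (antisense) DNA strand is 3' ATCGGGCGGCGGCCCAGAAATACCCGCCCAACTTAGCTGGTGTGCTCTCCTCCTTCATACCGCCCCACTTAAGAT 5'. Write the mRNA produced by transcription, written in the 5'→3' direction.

Reading the template 3'→5' as shown, RNA polymerase pairs each base (A→U, T→A, G↔C) to build mRNA 5'→3' directly.

5'-UAGCCCGCCGCCGGGUCUUUAUGGGCGGGUUGAAUCGACCACACGAGAGGAGGAAGUAUGGCGGGGUGAAUUCUA-3'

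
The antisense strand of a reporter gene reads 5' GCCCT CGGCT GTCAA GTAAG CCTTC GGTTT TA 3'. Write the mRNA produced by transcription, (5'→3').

The mRNA has the sequence of the coding strand (reverse complement of the template) with T→U. Reverse complement of GCCCTCGGCTGTCAAGTAAGCCTTCGGTTTTA is TAAAACCGAAGGCTTACTTGACAGCCGAGGGC; then T→U.

5'-UAAAACCGAAGGCUUACUUGACAGCCGAGGGC-3'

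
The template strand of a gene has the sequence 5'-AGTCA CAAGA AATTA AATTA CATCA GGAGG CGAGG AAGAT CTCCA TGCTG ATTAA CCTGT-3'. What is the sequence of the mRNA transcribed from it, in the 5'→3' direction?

RNA polymerase reads the template 3'→5' and synthesizes mRNA 5'→3' by base-pairing (A→U, T→A, G↔C). The complement of the template is TCAGTGTTCTTTAATTTAATGTAGTCCTCCGCTCCTTCTAGAGGTACGACTAATTGGACA; antiparallel, so 5'→3' the coding strand is ACAGGTTAATCAGCATGGAGATCTTCCTCGCCTCCTGATGTAATTTAATTTCTTGTGACT. Replace T with U for the mRNA.

5′-ACAGGUUAAUCAGCAUGGAGAUCUUCCUCGCCUCCUGAUGUAAUUUAAUUUCUUGUGACU-3′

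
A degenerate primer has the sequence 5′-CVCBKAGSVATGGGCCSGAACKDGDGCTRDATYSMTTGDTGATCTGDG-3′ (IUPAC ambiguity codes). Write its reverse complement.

5'-CHCAGATCAHCAAKSRATHYAGCHCHMGTTCSGGCCCATBSCTMVGBG-3'

Standard pairs A↔T, G↔C; ambiguity codes pair R↔Y, M↔K, S↔S, B↔V, D↔H. Complement (GBGVMTCSBTACCCGGSCTTGMHCHCGAYHTARSKAACHACTAGACHC), then reverse for 5'→3'.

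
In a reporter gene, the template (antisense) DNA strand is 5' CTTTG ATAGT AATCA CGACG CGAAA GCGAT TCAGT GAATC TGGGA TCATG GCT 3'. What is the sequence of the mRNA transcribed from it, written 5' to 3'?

5'-AGCCAUGAUCCCAGAUUCACUGAAUCGCUUUCGCGUCGUGAUUACUAUCAAAG-3'

The mRNA has the sequence of the coding strand (reverse complement of the template) with T→U. Reverse complement of CTTTGATAGTAATCACGACGCGAAAGCGATTCAGTGAATCTGGGATCATGGCT is AGCCATGATCCCAGATTCACTGAATCGCTTTCGCGTCGTGATTACTATCAAAG; then T→U.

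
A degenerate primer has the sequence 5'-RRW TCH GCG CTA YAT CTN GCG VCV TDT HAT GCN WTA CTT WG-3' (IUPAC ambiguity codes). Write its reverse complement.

5′-CWAAGTAWNGCATDAHABGBCGCNAGATRTAGCGCDGAWYY-3′

Standard pairs A↔T, G↔C; ambiguity codes pair R↔Y, W↔W, D↔H, V↔B, N↔N. Complement (YYWAGDCGCGATRTAGANCGCBGBAHADTACGNWATGAAWC), then reverse for 5'→3'.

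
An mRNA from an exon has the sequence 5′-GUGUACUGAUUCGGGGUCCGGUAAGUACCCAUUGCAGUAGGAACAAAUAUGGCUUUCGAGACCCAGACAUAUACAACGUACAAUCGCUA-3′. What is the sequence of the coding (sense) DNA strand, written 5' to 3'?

The coding DNA strand has the same 5'→3' sequence as the mRNA with U replaced by T.

5'-GTGTACTGATTCGGGGTCCGGTAAGTACCCATTGCAGTAGGAACAAATATGGCTTTCGAGACCCAGACATATACAACGTACAATCGCTA-3'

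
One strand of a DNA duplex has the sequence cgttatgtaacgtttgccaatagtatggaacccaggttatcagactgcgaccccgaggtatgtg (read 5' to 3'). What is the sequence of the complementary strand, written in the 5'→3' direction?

5'-CACATACCTCGGGGTCGCAGTCTGATAACCTGGGTTCCATACTATTGGCAAACGTTACATAACG-3'

Pairing A↔T and G↔C gives GCAATACATTGCAAACGGTTATCATACCTTGGGTCCAATAGTCTGACGCTGGGGCTCCATACAC, running 3'→5'. Reverse for the 5'→3' convention.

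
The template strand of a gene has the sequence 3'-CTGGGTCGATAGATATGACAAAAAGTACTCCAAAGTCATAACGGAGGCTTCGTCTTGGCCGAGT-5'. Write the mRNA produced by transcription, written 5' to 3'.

5'-GACCCAGCUAUCUAUACUGUUUUUCAUGAGGUUUCAGUAUUGCCUCCGAAGCAGAACCGGCUCA-3'

Reading the template 3'→5' as shown, RNA polymerase pairs each base (A→U, T→A, G↔C) to build mRNA 5'→3' directly.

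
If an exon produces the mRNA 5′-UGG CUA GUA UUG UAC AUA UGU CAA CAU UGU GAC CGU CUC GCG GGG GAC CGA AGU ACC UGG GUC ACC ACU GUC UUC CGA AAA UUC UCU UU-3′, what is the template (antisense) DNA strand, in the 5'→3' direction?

Replace U with T to get the coding DNA strand: TGGCTAGTATTGTACATATGTCAACATTGTGACCGTCTCGCGGGGGACCGAAGTACCTGGGTCACCACTGTCTTCCGAAAATTCTCTTT. The template strand is its reverse complement (complement ACCGATCATAACATGTATACAGTTGTAACACTGGCAGAGCGCCCCCTGGCTTCATGGACCCAGTGGTGACAGAAGGCTTTTAAGAGAAA, then reverse).

5'-AAAGAGAATTTTCGGAAGACAGTGGTGACCCAGGTACTTCGGTCCCCCGCGAGACGGTCACAATGTTGACATATGTACAATACTAGCCA-3'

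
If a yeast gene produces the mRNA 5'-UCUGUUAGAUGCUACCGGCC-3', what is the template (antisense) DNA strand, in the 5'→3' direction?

Replace U with T to get the coding DNA strand: TCTGTTAGATGCTACCGGCC. The template strand is its reverse complement (complement AGACAATCTACGATGGCCGG, then reverse).

5'-GGCCGGTAGCATCTAACAGA-3'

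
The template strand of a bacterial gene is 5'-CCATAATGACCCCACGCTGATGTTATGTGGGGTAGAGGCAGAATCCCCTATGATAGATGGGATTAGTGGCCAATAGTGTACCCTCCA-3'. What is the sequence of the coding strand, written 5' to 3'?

5'-TGGAGGGTACACTATTGGCCACTAATCCCATCTATCATAGGGGATTCTGCCTCTACCCCACATAACATCAGCGTGGGGTCATTATGG-3'

The coding strand is complementary and antiparallel to the template: take the complement (A↔T, G↔C) and reverse.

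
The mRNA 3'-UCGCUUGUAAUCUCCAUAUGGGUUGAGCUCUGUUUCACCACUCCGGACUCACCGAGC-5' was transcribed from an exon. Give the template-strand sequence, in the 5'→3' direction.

Written 5'→3' the mRNA is CGAGCCACUCAGGCCUCACCACUUUGUCUCGAGUUGGGUAUACCUCUAAUGUUCGCU, so the coding DNA strand is CGAGCCACTCAGGCCTCACCACTTTGTCTCGAGTTGGGTATACCTCTAATGTTCGCT. The template is its reverse complement.

5′-AGCGAACATTAGAGGTATACCCAACTCGAGACAAAGTGGTGAGGCCTGAGTGGCTCG-3′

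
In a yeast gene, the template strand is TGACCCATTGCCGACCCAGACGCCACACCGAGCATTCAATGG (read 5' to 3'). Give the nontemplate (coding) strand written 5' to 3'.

5'-CCATTGAATGCTCGGTGTGGCGTCTGGGTCGGCAATGGGTCA-3'

The coding strand is complementary and antiparallel to the template: take the complement (A↔T, G↔C) and reverse.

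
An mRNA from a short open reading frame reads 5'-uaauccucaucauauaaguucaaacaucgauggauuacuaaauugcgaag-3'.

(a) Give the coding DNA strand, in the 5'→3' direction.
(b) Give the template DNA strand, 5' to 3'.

(a) The coding strand matches the mRNA with U→T.
(b) The template strand is the reverse complement of the coding strand.

(a) 5'-TAATCCTCATCATATAAGTTCAAACATCGATGGATTACTAAATTGCGAAG-3'
(b) 5′-CTTCGCAATTTAGTAATCCATCGATGTTTGAACTTATATGATGAGGATTA-3′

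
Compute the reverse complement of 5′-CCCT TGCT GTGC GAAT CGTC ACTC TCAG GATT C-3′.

5'-GAATCCTGAGAGTGACGATTCGCACAGCAAGGG-3'

Reading the sequence 3'→5' and pairing each base (A↔T, G↔C) gives the reverse complement directly.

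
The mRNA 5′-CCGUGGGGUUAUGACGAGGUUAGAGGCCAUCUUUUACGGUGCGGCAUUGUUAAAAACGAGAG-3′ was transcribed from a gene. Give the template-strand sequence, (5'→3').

5'-CTCTCGTTTTTAACAATGCCGCACCGTAAAAGATGGCCTCTAACCTCGTCATAACCCCACGG-3'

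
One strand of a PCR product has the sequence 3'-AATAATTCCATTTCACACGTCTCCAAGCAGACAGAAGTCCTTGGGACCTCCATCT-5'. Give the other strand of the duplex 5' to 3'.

The strand is given 3'→5', so its complement runs 5'→3' in the same left-to-right order: pair each base A↔T, G↔C.

5'-TTATTAAGGTAAAGTGTGCAGAGGTTCGTCTGTCTTCAGGAACCCTGGAGGTAGA-3'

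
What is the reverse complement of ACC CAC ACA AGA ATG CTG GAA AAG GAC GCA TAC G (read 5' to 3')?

Complement each base (A↔T, G↔C): TGGGTGTGTTCTTACGACCTTTTCCTGCGTATGC. Then reverse.

5'-CGTATGCGTCCTTTTCCAGCATTCTTGTGTGGGT-3'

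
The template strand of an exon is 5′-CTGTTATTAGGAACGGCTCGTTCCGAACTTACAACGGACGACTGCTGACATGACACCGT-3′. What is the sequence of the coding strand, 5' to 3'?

5'-ACGGTGTCATGTCAGCAGTCGTCCGTTGTAAGTTCGGAACGAGCCGTTCCTAATAACAG-3'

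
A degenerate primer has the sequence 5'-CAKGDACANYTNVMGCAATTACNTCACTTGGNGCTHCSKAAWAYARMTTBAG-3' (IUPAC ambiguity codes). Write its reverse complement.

5'-CTVAAKYTRTWTTMSGDAGCNCCAAGTGANGTAATTGCKBNARNTGTHCMTG-3'

Standard pairs A↔T, G↔C; ambiguity codes pair R↔Y, M↔K, W↔W, S↔S, B↔V, D↔H, N↔N. Complement (GTMCHTGTNRANBKCGTTAATGNAGTGAACCNCGADGSMTTWTRTYKAAVTC), then reverse for 5'→3'.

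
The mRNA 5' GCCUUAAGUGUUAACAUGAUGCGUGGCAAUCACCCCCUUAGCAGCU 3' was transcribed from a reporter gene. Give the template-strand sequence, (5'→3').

5'-AGCTGCTAAGGGGGTGATTGCCACGCATCATGTTAACACTTAAGGC-3'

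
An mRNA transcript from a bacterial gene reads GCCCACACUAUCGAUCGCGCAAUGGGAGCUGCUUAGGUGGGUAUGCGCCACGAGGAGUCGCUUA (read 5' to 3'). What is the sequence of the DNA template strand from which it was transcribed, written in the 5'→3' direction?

Replace U with T to get the coding DNA strand: GCCCACACTATCGATCGCGCAATGGGAGCTGCTTAGGTGGGTATGCGCCACGAGGAGTCGCTTA. The template strand is its reverse complement (complement CGGGTGTGATAGCTAGCGCGTTACCCTCGACGAATCCACCCATACGCGGTGCTCCTCAGCGAAT, then reverse).

5'-TAAGCGACTCCTCGTGGCGCATACCCACCTAAGCAGCTCCCATTGCGCGATCGATAGTGTGGGC-3'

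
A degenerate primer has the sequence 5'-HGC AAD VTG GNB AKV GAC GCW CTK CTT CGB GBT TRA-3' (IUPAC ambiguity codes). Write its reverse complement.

5'-TYAAVCVCGAAGMAGWGCGTCBMTVNCCABHTTGCD-3'

Standard pairs A↔T, G↔C; ambiguity codes pair R↔Y, K↔M, W↔W, B↔V, D↔H, N↔N. Complement (DCGTTHBACCNVTMBCTGCGWGAMGAAGCVCVAAYT), then reverse for 5'→3'.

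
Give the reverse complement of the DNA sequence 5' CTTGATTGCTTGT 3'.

Complement each base (A↔T, G↔C): GAACTAACGAACA. Then reverse.

5'-ACAAGCAATCAAG-3'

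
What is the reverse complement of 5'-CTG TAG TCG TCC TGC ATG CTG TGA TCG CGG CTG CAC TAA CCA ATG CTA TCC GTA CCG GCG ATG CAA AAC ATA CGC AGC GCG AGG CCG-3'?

5'-CGGCCTCGCGCTGCGTATGTTTTGCATCGCCGGTACGGATAGCATTGGTTAGTGCAGCCGCGATCACAGCATGCAGGACGACTACAG-3'

Reading the sequence 3'→5' and pairing each base (A↔T, G↔C) gives the reverse complement directly.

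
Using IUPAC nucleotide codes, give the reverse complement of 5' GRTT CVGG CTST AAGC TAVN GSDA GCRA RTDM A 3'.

5'-TKHAYTYGCTHSCNBTAGCTTASAGCCBGAAYC-3'

Standard pairs A↔T, G↔C; ambiguity codes pair R↔Y, M↔K, S↔S, D↔H, V↔B, N↔N. Complement (CYAAGBCCGASATTCGATBNCSHTCGYTYAHKT), then reverse for 5'→3'.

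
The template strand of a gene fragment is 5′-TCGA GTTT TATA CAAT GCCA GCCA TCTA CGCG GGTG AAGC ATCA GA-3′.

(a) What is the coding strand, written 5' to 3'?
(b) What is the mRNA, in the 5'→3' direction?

(a) The coding strand is the reverse complement of the template: complement AGCTCAAAATATGTTACGGTCGGTAGATGCGCCCACTTCGTAGTCT, then reverse.
(b) mRNA has the coding-strand sequence with T→U.

(a) 5'-TCTGATGCTTCACCCGCGTAGATGGCTGGCATTGTATAAAACTCGA-3'
(b) 5′-UCUGAUGCUUCACCCGCGUAGAUGGCUGGCAUUGUAUAAAACUCGA-3′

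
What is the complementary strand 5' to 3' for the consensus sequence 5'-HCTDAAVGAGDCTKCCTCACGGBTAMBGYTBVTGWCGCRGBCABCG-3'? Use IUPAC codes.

5′-CGVTGVCYGCGWCABVARCVKTAVCCGTGAGGMAGHCTCBTTHAGD-3′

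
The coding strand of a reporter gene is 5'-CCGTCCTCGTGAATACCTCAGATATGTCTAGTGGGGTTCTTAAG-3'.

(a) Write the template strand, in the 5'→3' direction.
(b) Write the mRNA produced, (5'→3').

(a) The template strand is the reverse complement of the coding strand: complement GGCAGGAGCACTTATGGAGTCTATACAGATCACCCCAAGAATTC, then reverse.
(b) mRNA matches the coding strand with T→U.

(a) 5'-CTTAAGAACCCCACTAGACATATCTGAGGTATTCACGAGGACGG-3'
(b) 5'-CCGUCCUCGUGAAUACCUCAGAUAUGUCUAGUGGGGUUCUUAAG-3'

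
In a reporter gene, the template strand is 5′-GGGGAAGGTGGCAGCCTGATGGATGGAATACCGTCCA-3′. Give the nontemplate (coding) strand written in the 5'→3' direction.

The coding strand is complementary and antiparallel to the template: take the complement (A↔T, G↔C) and reverse.

5′-TGGACGGTATTCCATCCATCAGGCTGCCACCTTCCCC-3′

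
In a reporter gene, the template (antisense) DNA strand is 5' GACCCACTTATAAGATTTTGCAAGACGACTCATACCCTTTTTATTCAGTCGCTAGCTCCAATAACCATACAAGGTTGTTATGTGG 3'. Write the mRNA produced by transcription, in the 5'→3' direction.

5'-CCACAUAACAACCUUGUAUGGUUAUUGGAGCUAGCGACUGAAUAAAAAGGGUAUGAGUCGUCUUGCAAAAUCUUAUAAGUGGGUC-3'

The mRNA has the sequence of the coding strand (reverse complement of the template) with T→U. Reverse complement of GACCCACTTATAAGATTTTGCAAGACGACTCATACCCTTTTTATTCAGTCGCTAGCTCCAATAACCATACAAGGTTGTTATGTGG is CCACATAACAACCTTGTATGGTTATTGGAGCTAGCGACTGAATAAAAAGGGTATGAGTCGTCTTGCAAAATCTTATAAGTGGGTC; then T→U.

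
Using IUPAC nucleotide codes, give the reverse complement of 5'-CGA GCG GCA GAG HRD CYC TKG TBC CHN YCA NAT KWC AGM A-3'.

5′-TKCTGWMATNTGRNDGGVACMAGRGHYDCTCTGCCGCTCG-3′

Standard pairs A↔T, G↔C; ambiguity codes pair R↔Y, M↔K, W↔W, B↔V, D↔H, N↔N. Complement (GCTCGCCGTCTCDYHGRGAMCAVGGDNRGTNTAMWGTCKT), then reverse for 5'→3'.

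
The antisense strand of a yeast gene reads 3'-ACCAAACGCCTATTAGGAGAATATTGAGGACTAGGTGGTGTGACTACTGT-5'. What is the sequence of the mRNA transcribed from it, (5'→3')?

Reading the template 3'→5' as shown, RNA polymerase pairs each base (A→U, T→A, G↔C) to build mRNA 5'→3' directly.

5'-UGGUUUGCGGAUAAUCCUCUUAUAACUCCUGAUCCACCACACUGAUGACA-3'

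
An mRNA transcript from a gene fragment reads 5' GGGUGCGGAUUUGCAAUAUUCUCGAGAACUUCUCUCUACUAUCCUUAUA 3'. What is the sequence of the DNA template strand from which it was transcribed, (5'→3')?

Replace U with T to get the coding DNA strand: GGGTGCGGATTTGCAATATTCTCGAGAACTTCTCTCTACTATCCTTATA. The template strand is its reverse complement (complement CCCACGCCTAAACGTTATAAGAGCTCTTGAAGAGAGATGATAGGAATAT, then reverse).

5'-TATAAGGATAGTAGAGAGAAGTTCTCGAGAATATTGCAAATCCGCACCC-3'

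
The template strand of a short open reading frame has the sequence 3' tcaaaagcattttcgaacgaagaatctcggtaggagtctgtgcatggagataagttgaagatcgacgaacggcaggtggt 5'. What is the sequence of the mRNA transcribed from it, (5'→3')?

Reading the template 3'→5' as shown, RNA polymerase pairs each base (A→U, T→A, G↔C) to build mRNA 5'→3' directly.

5'-AGUUUUCGUAAAAGCUUGCUUCUUAGAGCCAUCCUCAGACACGUACCUCUAUUCAACUUCUAGCUGCUUGCCGUCCACCA-3'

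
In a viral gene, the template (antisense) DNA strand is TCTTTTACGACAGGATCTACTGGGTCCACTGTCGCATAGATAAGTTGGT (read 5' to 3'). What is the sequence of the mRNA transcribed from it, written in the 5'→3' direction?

RNA polymerase reads the template 3'→5' and synthesizes mRNA 5'→3' by base-pairing (A→U, T→A, G↔C). The complement of the template is AGAAAATGCTGTCCTAGATGACCCAGGTGACAGCGTATCTATTCAACCA; antiparallel, so 5'→3' the coding strand is ACCAACTTATCTATGCGACAGTGGACCCAGTAGATCCTGTCGTAAAAGA. Replace T with U for the mRNA.

5'-ACCAACUUAUCUAUGCGACAGUGGACCCAGUAGAUCCUGUCGUAAAAGA-3'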